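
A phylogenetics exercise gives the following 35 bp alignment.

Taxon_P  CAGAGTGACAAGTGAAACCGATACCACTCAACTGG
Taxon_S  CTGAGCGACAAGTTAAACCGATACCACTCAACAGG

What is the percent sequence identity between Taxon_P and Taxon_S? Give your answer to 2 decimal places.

88.57%

Mismatches occur at site 2 (A/T), site 6 (T/C), site 14 (G/T), site 33 (T/A).
31 of the 35 sites match, so the percent identity is 31/35 × 100 = 88.57%.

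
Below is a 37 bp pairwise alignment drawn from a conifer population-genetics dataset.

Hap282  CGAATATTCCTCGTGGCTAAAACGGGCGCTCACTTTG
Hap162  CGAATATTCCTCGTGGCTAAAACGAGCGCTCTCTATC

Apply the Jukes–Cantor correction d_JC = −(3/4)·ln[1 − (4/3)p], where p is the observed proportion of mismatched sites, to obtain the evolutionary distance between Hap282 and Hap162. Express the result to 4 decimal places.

0.1167

Mismatches occur at site 25 (G↔A), site 32 (A↔T), site 35 (T↔A), site 37 (G↔C).
p = 4/37 = 0.108108.
d = −0.75 · ln(1 − (4/3)·0.108108) = −0.75 · ln(0.855856) = −0.75 · (-0.155653) = 0.1167.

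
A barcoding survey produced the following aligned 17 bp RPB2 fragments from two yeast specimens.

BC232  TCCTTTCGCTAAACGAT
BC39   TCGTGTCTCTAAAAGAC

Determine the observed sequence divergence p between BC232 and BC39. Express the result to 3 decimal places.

Mismatches occur at site 3 (C↔G), site 5 (T↔G), site 8 (G↔T), site 14 (C↔A), site 17 (T↔C).
There are 5 differences over 17 sites, so p = 5/17 = 0.294.

0.294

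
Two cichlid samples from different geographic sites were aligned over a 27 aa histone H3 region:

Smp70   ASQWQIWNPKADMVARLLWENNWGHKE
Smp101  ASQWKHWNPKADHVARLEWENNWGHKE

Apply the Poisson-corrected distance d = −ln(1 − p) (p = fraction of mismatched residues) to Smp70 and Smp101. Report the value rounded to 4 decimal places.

The sequences differ at positions 5 (Q/K), 6 (I/H), 13 (M/H), 18 (L/E).
p = 4/27 = 0.148148.
d = −ln(1 − 0.148148) = −ln(0.851852) = 0.1603.

0.1603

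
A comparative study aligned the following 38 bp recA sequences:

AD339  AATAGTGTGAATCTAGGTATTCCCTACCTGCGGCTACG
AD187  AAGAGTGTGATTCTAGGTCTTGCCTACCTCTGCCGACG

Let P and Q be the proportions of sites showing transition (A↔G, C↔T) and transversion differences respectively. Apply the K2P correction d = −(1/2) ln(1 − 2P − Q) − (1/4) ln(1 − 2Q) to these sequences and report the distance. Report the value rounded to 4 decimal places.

0.2500

Differing sites — 3:T/G (Tv); 11:A/T (Tv); 19:A/C (Tv); 22:C/G (Tv); 30:G/C (Tv); 31:C/T (Ti); 33:G/C (Tv); 35:T/G (Tv).
Of the 8 differences, 1 transition and 7 transversions over 38 sites: P = 1/38 = 0.026316, Q = 7/38 = 0.184211.
d = −0.5·ln(0.763157) − 0.25·ln(0.631578) = −0.5·(-0.270292) − 0.25·(-0.459534) = 0.2500.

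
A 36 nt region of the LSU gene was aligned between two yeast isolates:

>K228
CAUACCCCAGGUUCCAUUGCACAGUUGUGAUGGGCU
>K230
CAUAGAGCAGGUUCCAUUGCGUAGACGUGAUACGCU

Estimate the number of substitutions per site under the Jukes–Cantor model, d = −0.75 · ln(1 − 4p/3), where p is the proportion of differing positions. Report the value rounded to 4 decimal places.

The sequences differ at positions 5 (C/G), 6 (C/A), 7 (C/G), 21 (A/G), 22 (C/U), 25 (U/A), 26 (U/C), 32 (G/A), 33 (G/C).
p = 9/36 = 0.250000.
d = −0.75 · ln(1 − (4/3)·0.250000) = −0.75 · ln(0.666667) = −0.75 · (-0.405465) = 0.3041.

0.3041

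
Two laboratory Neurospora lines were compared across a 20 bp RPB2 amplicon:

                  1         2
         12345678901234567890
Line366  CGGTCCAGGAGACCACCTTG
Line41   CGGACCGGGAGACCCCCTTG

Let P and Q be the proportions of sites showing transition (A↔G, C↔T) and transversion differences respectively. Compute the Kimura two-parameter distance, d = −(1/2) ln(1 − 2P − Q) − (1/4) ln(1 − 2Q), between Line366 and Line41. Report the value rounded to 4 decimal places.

Differing sites — 4:T/A (Tv); 7:A/G (Ti); 15:A/C (Tv).
Of the 3 differences, 1 transition and 2 transversions over 20 sites: P = 1/20 = 0.050000, Q = 2/20 = 0.100000.
d = −0.5·ln(0.800000) − 0.25·ln(0.800000) = −0.5·(-0.223144) − 0.25·(-0.223144) = 0.1674.

0.1674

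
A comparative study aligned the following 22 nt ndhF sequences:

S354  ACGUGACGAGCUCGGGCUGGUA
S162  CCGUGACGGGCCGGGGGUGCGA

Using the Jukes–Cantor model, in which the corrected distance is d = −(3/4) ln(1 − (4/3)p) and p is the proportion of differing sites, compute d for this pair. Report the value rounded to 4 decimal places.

Mismatches occur at site 1 (A↔C), site 9 (A↔G), site 12 (U↔C), site 13 (C↔G), site 17 (C↔G), site 20 (G↔C), site 21 (U↔G).
p = 7/22 = 0.318182.
d = −0.75 · ln(1 − (4/3)·0.318182) = −0.75 · ln(0.575757) = −0.75 · (-0.552070) = 0.4141.

0.4141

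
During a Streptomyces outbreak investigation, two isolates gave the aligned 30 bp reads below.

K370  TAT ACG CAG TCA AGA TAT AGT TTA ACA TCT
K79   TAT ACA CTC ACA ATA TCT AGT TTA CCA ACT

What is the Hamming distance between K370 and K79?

8

Mismatches occur at site 6 (G/A), site 8 (A/T), site 9 (G/C), site 10 (T/A), site 14 (G/T), site 17 (A/C), site 25 (A/C), site 28 (T/A).
That gives 8 mismatches out of 30 aligned sites, so the Hamming distance is 8.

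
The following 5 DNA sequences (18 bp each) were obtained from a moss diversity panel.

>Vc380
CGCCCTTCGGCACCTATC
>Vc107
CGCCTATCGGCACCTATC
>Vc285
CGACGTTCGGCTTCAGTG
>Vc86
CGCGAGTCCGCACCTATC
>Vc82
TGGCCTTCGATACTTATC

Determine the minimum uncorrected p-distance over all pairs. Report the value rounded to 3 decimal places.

0.111

Pairwise Hamming distances:
  Vc380 vs Vc107: 2
  Vc380 vs Vc285: 7
  Vc380 vs Vc86: 4
  Vc380 vs Vc82: 5
  Vc107 vs Vc285: 8
  Vc107 vs Vc86: 4
  Vc107 vs Vc82: 7
  Vc285 vs Vc86: 10
  Vc285 vs Vc82: 11
  Vc86 vs Vc82: 9
The smallest is 2 mismatches, between Vc380 and Vc107; p = 2/18 = 0.111.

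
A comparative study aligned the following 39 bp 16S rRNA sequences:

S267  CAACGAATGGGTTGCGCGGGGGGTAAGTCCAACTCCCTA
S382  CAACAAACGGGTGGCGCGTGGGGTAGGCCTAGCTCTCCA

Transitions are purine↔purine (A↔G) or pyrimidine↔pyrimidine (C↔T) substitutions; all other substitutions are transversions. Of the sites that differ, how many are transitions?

Differing sites — 5:G/A (Ti); 8:T/C (Ti); 13:T/G (Tv); 19:G/T (Tv); 26:A/G (Ti); 28:T/C (Ti); 30:C/T (Ti); 32:A/G (Ti); 36:C/T (Ti); 38:T/C (Ti).
Of the 10 differences, 8 transitions and 2 transversions, so the answer is 8.

8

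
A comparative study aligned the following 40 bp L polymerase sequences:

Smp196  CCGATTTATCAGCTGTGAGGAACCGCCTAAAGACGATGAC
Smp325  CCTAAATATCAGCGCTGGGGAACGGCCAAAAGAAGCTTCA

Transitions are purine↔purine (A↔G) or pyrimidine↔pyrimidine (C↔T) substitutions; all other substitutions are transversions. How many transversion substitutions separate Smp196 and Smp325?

Differing sites — 3:G/T (Tv); 5:T/A (Tv); 6:T/A (Tv); 14:T/G (Tv); 15:G/C (Tv); 18:A/G (Ti); 24:C/G (Tv); 28:T/A (Tv); 34:C/A (Tv); 36:A/C (Tv); 38:G/T (Tv); 39:A/C (Tv); 40:C/A (Tv).
Of the 13 differences, 1 transition and 12 transversions, so the answer is 12.

12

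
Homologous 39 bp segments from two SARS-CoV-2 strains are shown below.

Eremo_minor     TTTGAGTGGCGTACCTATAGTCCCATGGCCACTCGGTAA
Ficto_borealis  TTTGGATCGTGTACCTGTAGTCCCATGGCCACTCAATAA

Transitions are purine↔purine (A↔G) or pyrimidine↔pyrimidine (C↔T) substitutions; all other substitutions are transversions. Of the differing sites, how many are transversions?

Differing sites — 5:A/G (Ti); 6:G/A (Ti); 8:G/C (Tv); 10:C/T (Ti); 17:A/G (Ti); 35:G/A (Ti); 36:G/A (Ti).
Of the 7 differences, 6 transitions and 1 transversion, so the answer is 1.

1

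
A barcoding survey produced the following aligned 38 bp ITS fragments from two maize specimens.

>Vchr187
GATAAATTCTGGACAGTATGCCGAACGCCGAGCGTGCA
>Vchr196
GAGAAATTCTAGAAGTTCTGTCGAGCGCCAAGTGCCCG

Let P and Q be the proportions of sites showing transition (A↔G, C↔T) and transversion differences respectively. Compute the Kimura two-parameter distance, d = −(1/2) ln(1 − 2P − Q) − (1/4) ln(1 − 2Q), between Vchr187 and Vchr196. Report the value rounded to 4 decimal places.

0.4785

Mismatches occur at site 3 (T/G, transversion), site 11 (G/A, transition), site 14 (C/A, transversion), site 15 (A/G, transition), site 16 (G/T, transversion), site 18 (A/C, transversion), site 21 (C/T, transition), site 25 (A/G, transition), site 30 (G/A, transition), site 33 (C/T, transition), site 35 (T/C, transition), site 36 (G/C, transversion), site 38 (A/G, transition).
Of the 13 differences, 8 transitions and 5 transversions over 38 sites: P = 8/38 = 0.210526, Q = 5/38 = 0.131579.
d = −0.5·ln(0.447369) − 0.25·ln(0.736842) = −0.5·(-0.804372) − 0.25·(-0.305382) = 0.4785.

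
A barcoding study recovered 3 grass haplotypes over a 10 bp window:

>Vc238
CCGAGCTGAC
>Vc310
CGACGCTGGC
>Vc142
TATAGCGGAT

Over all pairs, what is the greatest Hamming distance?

7

Pairwise Hamming distances:
  Vc238 vs Vc310: 4
  Vc238 vs Vc142: 5
  Vc310 vs Vc142: 7
The largest is 7, between Vc310 and Vc142.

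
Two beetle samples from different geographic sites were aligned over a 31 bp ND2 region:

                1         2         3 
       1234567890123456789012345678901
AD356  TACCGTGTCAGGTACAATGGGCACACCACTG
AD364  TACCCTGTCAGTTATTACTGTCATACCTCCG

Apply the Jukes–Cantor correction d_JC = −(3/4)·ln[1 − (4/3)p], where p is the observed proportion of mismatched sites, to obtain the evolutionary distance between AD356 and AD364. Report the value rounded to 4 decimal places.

Differing sites — 5:G/C; 12:G/T; 15:C/T; 16:A/T; 18:T/C; 19:G/T; 21:G/T; 24:C/T; 28:A/T; 30:T/C.
p = 10/31 = 0.322581.
d = −0.75 · ln(1 − (4/3)·0.322581) = −0.75 · ln(0.569892) = −0.75 · (-0.562308) = 0.4217.

0.4217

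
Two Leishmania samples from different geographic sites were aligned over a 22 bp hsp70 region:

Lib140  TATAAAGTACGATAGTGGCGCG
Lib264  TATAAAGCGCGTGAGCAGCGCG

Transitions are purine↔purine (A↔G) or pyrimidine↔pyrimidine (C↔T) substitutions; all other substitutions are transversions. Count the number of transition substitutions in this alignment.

Differing sites — 8:T/C (Ti); 9:A/G (Ti); 12:A/T (Tv); 13:T/G (Tv); 16:T/C (Ti); 17:G/A (Ti).
Of the 6 differences, 4 transitions and 2 transversions, so the answer is 4.

4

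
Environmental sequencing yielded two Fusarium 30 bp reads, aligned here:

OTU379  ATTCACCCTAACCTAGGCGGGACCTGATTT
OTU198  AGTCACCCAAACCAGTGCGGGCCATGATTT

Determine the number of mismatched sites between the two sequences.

Mismatches occur at site 2 (T/G), site 9 (T/A), site 14 (T/A), site 15 (A/G), site 16 (G/T), site 22 (A/C), site 24 (C/A).
That gives 7 mismatches out of 30 aligned sites, so the Hamming distance is 7.

7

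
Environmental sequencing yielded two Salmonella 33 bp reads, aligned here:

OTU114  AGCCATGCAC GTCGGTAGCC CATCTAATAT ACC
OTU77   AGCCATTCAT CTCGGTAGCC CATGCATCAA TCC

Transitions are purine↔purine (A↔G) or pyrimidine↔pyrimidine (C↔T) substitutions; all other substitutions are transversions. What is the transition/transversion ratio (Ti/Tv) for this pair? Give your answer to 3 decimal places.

Differing sites — 7:G/T (Tv); 10:C/T (Ti); 11:G/C (Tv); 24:C/G (Tv); 25:T/C (Ti); 27:A/T (Tv); 28:T/C (Ti); 30:T/A (Tv); 31:A/T (Tv).
Of the 9 differences, 3 transitions and 6 transversions, so Ti/Tv = 3/6 = 0.500.

0.500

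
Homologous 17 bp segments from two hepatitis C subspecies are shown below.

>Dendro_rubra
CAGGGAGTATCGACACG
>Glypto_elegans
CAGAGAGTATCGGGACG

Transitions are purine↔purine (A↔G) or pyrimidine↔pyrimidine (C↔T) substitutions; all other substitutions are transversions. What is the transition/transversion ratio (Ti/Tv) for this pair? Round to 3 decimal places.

2.000

Mismatches occur at site 4 (G/A, transition), site 13 (A/G, transition), site 14 (C/G, transversion).
Of the 3 differences, 2 transitions and 1 transversion, so Ti/Tv = 2/1 = 2.000.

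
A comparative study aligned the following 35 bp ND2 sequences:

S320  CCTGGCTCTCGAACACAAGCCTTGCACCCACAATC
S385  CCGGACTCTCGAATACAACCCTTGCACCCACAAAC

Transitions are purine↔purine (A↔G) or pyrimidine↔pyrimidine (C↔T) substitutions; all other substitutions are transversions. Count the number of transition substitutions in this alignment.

Differing sites — 3:T/G (Tv); 5:G/A (Ti); 14:C/T (Ti); 19:G/C (Tv); 34:T/A (Tv).
Of the 5 differences, 2 transitions and 3 transversions, so the answer is 2.

2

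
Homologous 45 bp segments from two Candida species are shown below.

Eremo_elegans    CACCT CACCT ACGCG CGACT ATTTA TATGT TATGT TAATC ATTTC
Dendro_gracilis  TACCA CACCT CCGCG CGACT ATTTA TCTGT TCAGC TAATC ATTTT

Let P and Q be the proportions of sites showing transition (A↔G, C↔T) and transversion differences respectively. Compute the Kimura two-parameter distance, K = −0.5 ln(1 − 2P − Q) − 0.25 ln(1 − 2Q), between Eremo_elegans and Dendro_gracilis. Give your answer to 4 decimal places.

0.2030

Differing sites — 1:C/T (Ti); 5:T/A (Tv); 11:A/C (Tv); 27:A/C (Tv); 32:A/C (Tv); 33:T/A (Tv); 35:T/C (Ti); 45:C/T (Ti).
Of the 8 differences, 3 transitions and 5 transversions over 45 sites: P = 3/45 = 0.066667, Q = 5/45 = 0.111111.
d = −0.5·ln(0.755555) − 0.25·ln(0.777778) = −0.5·(-0.280303) − 0.25·(-0.251314) = 0.2030.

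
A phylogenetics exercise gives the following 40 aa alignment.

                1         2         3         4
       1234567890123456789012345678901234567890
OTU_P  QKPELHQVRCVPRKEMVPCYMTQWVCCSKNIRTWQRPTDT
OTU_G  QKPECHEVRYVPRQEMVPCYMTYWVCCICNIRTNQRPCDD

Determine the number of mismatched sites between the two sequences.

10

Mismatches occur at site 5 (L/C), site 7 (Q/E), site 10 (C/Y), site 14 (K/Q), site 23 (Q/Y), site 28 (S/I), site 29 (K/C), site 34 (W/N), site 38 (T/C), site 40 (T/D).
That gives 10 mismatches out of 40 aligned sites, so the Hamming distance is 10.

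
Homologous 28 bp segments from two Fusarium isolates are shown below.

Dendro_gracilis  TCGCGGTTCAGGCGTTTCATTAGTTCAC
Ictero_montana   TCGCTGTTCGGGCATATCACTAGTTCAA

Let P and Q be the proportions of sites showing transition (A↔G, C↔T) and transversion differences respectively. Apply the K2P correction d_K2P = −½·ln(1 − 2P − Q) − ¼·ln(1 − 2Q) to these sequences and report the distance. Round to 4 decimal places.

The sequences differ at positions 5 (G/T, transversion), 10 (A/G, transition), 14 (G/A, transition), 16 (T/A, transversion), 20 (T/C, transition), 28 (C/A, transversion).
Of the 6 differences, 3 transitions and 3 transversions over 28 sites: P = 3/28 = 0.107143, Q = 3/28 = 0.107143.
d = −0.5·ln(0.678571) − 0.25·ln(0.785714) = −0.5·(-0.387766) − 0.25·(-0.241162) = 0.2542.

0.2542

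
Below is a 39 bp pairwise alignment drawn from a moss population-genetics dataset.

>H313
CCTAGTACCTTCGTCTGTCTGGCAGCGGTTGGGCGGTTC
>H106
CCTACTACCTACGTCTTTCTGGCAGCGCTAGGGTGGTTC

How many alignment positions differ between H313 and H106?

Mismatches occur at site 5 (G/C), site 11 (T/A), site 17 (G/T), site 28 (G/C), site 30 (T/A), site 34 (C/T).
That gives 6 mismatches out of 39 aligned sites, so the Hamming distance is 6.

6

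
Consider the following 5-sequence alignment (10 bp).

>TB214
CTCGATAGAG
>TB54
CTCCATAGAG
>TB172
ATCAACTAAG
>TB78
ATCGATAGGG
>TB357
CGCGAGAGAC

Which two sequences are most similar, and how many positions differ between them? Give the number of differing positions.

Pairwise Hamming distances:
  TB214 vs TB54: 1
  TB214 vs TB172: 5
  TB214 vs TB78: 2
  TB214 vs TB357: 3
  TB54 vs TB172: 5
  TB54 vs TB78: 3
  TB54 vs TB357: 4
  TB172 vs TB78: 5
  TB172 vs TB357: 7
  TB78 vs TB357: 5
The smallest is 1, between TB214 and TB54.

1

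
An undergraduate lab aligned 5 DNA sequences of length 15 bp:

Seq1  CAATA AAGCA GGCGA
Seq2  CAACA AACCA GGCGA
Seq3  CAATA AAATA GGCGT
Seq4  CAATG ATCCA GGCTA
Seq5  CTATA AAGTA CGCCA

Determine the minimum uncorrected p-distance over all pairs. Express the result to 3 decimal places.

0.133

Pairwise Hamming distances:
  Seq1 vs Seq2: 2
  Seq1 vs Seq3: 3
  Seq1 vs Seq4: 4
  Seq1 vs Seq5: 4
  Seq2 vs Seq3: 4
  Seq2 vs Seq4: 4
  Seq2 vs Seq5: 6
  Seq3 vs Seq4: 6
  Seq3 vs Seq5: 5
  Seq4 vs Seq5: 7
The smallest is 2 mismatches, between Seq1 and Seq2; p = 2/15 = 0.133.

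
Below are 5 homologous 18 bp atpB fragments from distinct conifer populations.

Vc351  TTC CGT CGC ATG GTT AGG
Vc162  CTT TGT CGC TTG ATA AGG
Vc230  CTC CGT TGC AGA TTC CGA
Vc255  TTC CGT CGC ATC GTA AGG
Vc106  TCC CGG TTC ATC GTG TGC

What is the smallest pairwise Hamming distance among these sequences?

2

Pairwise Hamming distances:
  Vc351 vs Vc162: 6
  Vc351 vs Vc230: 8
  Vc351 vs Vc255: 2
  Vc351 vs Vc106: 8
  Vc162 vs Vc230: 10
  Vc162 vs Vc255: 6
  Vc162 vs Vc106: 13
  Vc230 vs Vc255: 8
  Vc230 vs Vc106: 10
  Vc255 vs Vc106: 7
The smallest is 2, between Vc351 and Vc255.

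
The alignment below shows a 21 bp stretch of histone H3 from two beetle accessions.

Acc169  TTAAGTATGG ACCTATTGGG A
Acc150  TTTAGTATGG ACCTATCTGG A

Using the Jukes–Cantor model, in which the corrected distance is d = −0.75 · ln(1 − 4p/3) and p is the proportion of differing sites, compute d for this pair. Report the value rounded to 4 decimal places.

Mismatches occur at site 3 (A/T), site 17 (T/C), site 18 (G/T).
p = 3/21 = 0.142857.
d = −0.75 · ln(1 − (4/3)·0.142857) = −0.75 · ln(0.809524) = −0.75 · (-0.211309) = 0.1585.

0.1585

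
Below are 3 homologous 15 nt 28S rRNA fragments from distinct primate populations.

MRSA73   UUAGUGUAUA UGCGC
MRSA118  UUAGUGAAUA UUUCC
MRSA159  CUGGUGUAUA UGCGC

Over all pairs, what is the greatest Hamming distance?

Pairwise Hamming distances:
  MRSA73 vs MRSA118: 4
  MRSA73 vs MRSA159: 2
  MRSA118 vs MRSA159: 6
The largest is 6, between MRSA118 and MRSA159.

6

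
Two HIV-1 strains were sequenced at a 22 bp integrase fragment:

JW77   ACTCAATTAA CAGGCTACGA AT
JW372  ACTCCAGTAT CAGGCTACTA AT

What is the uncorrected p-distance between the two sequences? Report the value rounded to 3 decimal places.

0.182

Mismatches occur at site 5 (A→C), site 7 (T→G), site 10 (A→T), site 19 (G→T).
There are 4 differences over 22 sites, so p = 4/22 = 0.182.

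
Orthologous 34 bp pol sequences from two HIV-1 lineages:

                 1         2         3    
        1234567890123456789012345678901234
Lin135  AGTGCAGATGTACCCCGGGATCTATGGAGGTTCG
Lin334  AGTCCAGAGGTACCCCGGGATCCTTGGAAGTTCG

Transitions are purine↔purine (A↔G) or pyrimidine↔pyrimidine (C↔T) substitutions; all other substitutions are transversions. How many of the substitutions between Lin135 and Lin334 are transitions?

Mismatches occur at site 4 (G/C, transversion), site 9 (T/G, transversion), site 23 (T/C, transition), site 24 (A/T, transversion), site 29 (G/A, transition).
Of the 5 differences, 2 transitions and 3 transversions, so the answer is 2.

2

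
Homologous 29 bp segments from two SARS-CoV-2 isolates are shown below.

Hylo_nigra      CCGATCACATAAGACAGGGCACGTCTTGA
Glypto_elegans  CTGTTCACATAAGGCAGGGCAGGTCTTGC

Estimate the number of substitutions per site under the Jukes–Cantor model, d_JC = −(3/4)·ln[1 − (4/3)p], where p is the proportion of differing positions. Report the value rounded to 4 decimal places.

The sequences differ at positions 2 (C/T), 4 (A/T), 14 (A/G), 22 (C/G), 29 (A/C).
p = 5/29 = 0.172414.
d = −0.75 · ln(1 − (4/3)·0.172414) = −0.75 · ln(0.770115) = −0.75 · (-0.261215) = 0.1959.

0.1959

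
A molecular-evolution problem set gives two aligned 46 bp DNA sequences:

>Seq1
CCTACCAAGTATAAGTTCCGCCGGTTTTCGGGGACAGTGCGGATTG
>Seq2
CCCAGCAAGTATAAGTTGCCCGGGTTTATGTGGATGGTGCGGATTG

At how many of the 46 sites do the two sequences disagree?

Differing sites — 3:T/C; 5:C/G; 18:C/G; 20:G/C; 22:C/G; 28:T/A; 29:C/T; 31:G/T; 35:C/T; 36:A/G.
That gives 10 mismatches out of 46 aligned sites, so the Hamming distance is 10.

10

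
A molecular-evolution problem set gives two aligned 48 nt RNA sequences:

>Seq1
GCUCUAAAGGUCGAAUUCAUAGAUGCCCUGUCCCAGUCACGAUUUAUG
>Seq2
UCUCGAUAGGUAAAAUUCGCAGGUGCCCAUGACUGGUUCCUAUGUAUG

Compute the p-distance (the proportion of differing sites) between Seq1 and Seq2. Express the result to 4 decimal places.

Differing sites — 1:G/U; 5:U/G; 7:A/U; 12:C/A; 13:G/A; 19:A/G; 20:U/C; 23:A/G; 29:U/A; 30:G/U; 31:U/G; 32:C/A; 34:C/U; 35:A/G; 38:C/U; 39:A/C; 41:G/U; 44:U/G.
There are 18 differences over 48 sites, so p = 18/48 = 0.3750.

0.3750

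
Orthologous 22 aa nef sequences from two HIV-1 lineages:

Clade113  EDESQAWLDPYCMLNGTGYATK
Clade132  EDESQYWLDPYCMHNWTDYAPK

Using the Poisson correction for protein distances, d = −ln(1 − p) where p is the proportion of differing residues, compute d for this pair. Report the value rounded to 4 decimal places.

0.2578

The sequences differ at positions 6 (A/Y), 14 (L/H), 16 (G/W), 18 (G/D), 21 (T/P).
p = 5/22 = 0.227273.
d = −ln(1 − 0.227273) = −ln(0.772727) = 0.2578.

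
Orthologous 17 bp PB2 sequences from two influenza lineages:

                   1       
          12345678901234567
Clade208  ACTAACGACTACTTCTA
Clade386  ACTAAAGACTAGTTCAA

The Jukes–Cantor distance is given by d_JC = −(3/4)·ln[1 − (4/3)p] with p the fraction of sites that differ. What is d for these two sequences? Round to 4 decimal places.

0.2012

Differing sites — 6:C/A; 12:C/G; 16:T/A.
p = 3/17 = 0.176471.
d = −0.75 · ln(1 − (4/3)·0.176471) = −0.75 · ln(0.764705) = −0.75 · (-0.268265) = 0.2012.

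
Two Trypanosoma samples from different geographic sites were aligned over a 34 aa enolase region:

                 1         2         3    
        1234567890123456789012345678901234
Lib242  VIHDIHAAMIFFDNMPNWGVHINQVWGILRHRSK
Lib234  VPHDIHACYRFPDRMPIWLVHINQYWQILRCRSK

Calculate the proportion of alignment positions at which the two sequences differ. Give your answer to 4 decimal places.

0.3235

Differing sites — 2:I/P; 8:A/C; 9:M/Y; 10:I/R; 12:F/P; 14:N/R; 17:N/I; 19:G/L; 25:V/Y; 27:G/Q; 31:H/C.
There are 11 differences over 34 sites, so p = 11/34 = 0.3235.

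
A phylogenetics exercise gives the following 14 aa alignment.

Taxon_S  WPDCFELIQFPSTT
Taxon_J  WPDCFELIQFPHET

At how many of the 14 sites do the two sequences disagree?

Differing sites — 12:S/H; 13:T/E.
That gives 2 mismatches out of 14 aligned sites, so the Hamming distance is 2.

2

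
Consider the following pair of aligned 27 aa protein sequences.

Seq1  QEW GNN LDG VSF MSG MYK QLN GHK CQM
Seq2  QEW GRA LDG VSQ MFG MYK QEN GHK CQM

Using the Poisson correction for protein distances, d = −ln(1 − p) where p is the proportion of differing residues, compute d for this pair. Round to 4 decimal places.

0.2048

Differing sites — 5:N/R; 6:N/A; 12:F/Q; 14:S/F; 20:L/E.
p = 5/27 = 0.185185.
d = −ln(1 − 0.185185) = −ln(0.814815) = 0.2048.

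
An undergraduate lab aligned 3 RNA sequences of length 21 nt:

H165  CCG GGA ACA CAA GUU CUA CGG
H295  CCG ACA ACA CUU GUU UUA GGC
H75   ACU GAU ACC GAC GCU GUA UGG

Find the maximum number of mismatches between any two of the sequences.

13

Pairwise Hamming distances:
  H165 vs H295: 7
  H165 vs H75: 10
  H295 vs H75: 13
The largest is 13, between H295 and H75.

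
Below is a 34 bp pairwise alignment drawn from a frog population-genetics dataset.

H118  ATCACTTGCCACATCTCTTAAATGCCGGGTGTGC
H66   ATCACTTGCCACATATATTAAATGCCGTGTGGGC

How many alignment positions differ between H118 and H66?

4

Mismatches occur at site 15 (C→A), site 17 (C→A), site 28 (G→T), site 32 (T→G).
That gives 4 mismatches out of 34 aligned sites, so the Hamming distance is 4.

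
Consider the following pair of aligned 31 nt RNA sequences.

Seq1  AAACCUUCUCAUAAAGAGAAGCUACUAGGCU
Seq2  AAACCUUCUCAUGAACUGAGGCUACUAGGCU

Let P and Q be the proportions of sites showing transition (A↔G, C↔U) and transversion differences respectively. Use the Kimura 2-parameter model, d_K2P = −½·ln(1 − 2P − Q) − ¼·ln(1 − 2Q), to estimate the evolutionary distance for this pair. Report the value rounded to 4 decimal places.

Differing sites — 13:A/G (Ti); 16:G/C (Tv); 17:A/U (Tv); 20:A/G (Ti).
Of the 4 differences, 2 transitions and 2 transversions over 31 sites: P = 2/31 = 0.064516, Q = 2/31 = 0.064516.
d = −0.5·ln(0.806452) − 0.25·ln(0.870968) = −0.5·(-0.215111) − 0.25·(-0.138150) = 0.1421.

0.1421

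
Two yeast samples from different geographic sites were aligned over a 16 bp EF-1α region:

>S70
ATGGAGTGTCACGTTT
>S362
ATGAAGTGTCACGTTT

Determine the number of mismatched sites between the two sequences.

The sequences differ at position 4 (G/A).
That gives 1 mismatch out of 16 aligned sites, so the Hamming distance is 1.

1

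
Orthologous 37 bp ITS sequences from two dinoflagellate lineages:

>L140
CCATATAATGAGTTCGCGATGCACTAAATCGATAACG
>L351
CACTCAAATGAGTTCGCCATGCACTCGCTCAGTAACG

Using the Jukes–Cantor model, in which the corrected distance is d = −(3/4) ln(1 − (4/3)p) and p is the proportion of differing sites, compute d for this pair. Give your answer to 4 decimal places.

0.3351

Differing sites — 2:C/A; 3:A/C; 5:A/C; 6:T/A; 18:G/C; 26:A/C; 27:A/G; 28:A/C; 31:G/A; 32:A/G.
p = 10/37 = 0.270270.
d = −0.75 · ln(1 − (4/3)·0.270270) = −0.75 · ln(0.639640) = −0.75 · (-0.446850) = 0.3351.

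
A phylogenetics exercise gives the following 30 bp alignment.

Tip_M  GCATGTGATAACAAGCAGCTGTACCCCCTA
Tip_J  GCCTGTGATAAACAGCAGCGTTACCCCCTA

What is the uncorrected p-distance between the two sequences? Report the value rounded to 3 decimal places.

Mismatches occur at site 3 (A↔C), site 12 (C↔A), site 13 (A↔C), site 20 (T↔G), site 21 (G↔T).
There are 5 differences over 30 sites, so p = 5/30 = 0.167.

0.167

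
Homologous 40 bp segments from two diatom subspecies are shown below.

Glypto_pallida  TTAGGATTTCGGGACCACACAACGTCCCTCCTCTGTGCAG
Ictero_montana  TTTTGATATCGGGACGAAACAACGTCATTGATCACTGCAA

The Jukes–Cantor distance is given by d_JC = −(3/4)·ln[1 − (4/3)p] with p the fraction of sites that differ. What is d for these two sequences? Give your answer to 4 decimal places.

0.3831

Differing sites — 3:A/T; 4:G/T; 8:T/A; 16:C/G; 18:C/A; 27:C/A; 28:C/T; 30:C/G; 31:C/A; 34:T/A; 35:G/C; 40:G/A.
p = 12/40 = 0.300000.
d = −0.75 · ln(1 − (4/3)·0.300000) = −0.75 · ln(0.600000) = −0.75 · (-0.510826) = 0.3831.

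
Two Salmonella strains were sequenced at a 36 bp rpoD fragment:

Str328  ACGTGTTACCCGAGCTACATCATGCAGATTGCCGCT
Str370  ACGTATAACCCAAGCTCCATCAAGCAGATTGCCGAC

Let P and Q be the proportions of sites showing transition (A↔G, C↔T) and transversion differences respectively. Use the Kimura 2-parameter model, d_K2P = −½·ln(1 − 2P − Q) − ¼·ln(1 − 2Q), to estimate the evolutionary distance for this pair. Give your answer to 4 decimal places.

The sequences differ at positions 5 (G/A, transition), 7 (T/A, transversion), 12 (G/A, transition), 17 (A/C, transversion), 23 (T/A, transversion), 35 (C/A, transversion), 36 (T/C, transition).
Of the 7 differences, 3 transitions and 4 transversions over 36 sites: P = 3/36 = 0.083333, Q = 4/36 = 0.111111.
d = −0.5·ln(0.722223) − 0.25·ln(0.777778) = −0.5·(-0.325421) − 0.25·(-0.251314) = 0.2255.

0.2255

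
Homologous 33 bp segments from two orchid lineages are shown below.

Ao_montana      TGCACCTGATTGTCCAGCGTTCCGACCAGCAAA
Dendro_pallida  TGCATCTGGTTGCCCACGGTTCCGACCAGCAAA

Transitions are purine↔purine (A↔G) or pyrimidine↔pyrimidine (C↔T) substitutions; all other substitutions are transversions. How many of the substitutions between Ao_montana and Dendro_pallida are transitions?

The sequences differ at positions 5 (C/T, transition), 9 (A/G, transition), 13 (T/C, transition), 17 (G/C, transversion), 18 (C/G, transversion).
Of the 5 differences, 3 transitions and 2 transversions, so the answer is 3.

3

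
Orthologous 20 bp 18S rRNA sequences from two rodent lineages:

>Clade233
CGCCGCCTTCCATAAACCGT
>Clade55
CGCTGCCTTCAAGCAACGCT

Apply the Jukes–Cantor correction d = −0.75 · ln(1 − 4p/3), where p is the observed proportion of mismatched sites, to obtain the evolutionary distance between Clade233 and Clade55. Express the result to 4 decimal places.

The sequences differ at positions 4 (C/T), 11 (C/A), 13 (T/G), 14 (A/C), 18 (C/G), 19 (G/C).
p = 6/20 = 0.300000.
d = −0.75 · ln(1 − (4/3)·0.300000) = −0.75 · ln(0.600000) = −0.75 · (-0.510826) = 0.3831.

0.3831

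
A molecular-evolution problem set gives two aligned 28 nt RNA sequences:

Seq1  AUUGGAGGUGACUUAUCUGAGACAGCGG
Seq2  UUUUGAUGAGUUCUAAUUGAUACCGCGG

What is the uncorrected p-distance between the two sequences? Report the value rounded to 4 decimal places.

0.3929

Differing sites — 1:A/U; 4:G/U; 7:G/U; 9:U/A; 11:A/U; 12:C/U; 13:U/C; 16:U/A; 17:C/U; 21:G/U; 24:A/C.
There are 11 differences over 28 sites, so p = 11/28 = 0.3929.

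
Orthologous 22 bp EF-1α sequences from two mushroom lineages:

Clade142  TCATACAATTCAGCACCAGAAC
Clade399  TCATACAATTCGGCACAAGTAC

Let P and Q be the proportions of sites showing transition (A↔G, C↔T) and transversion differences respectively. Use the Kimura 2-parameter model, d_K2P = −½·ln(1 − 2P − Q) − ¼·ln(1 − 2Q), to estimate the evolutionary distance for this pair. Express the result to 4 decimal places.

Mismatches occur at site 12 (A/G, transition), site 17 (C/A, transversion), site 20 (A/T, transversion).
Of the 3 differences, 1 transition and 2 transversions over 22 sites: P = 1/22 = 0.045455, Q = 2/22 = 0.090909.
d = −0.5·ln(0.818181) − 0.25·ln(0.818182) = −0.5·(-0.200672) − 0.25·(-0.200670) = 0.1505.

0.1505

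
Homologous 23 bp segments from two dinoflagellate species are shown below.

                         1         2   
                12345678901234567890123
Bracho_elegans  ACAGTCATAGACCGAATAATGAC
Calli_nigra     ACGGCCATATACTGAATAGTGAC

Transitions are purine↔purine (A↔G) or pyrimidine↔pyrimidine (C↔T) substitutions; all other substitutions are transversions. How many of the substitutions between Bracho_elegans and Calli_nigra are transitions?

4

Mismatches occur at site 3 (A↔G, transition), site 5 (T↔C, transition), site 10 (G↔T, transversion), site 13 (C↔T, transition), site 19 (A↔G, transition).
Of the 5 differences, 4 transitions and 1 transversion, so the answer is 4.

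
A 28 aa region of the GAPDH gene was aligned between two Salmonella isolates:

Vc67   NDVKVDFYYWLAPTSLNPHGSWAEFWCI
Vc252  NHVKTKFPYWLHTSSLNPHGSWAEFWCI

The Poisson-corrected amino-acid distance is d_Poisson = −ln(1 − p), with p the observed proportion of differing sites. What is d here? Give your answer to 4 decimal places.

The sequences differ at positions 2 (D/H), 5 (V/T), 6 (D/K), 8 (Y/P), 12 (A/H), 13 (P/T), 14 (T/S).
p = 7/28 = 0.250000.
d = −ln(1 − 0.250000) = −ln(0.750000) = 0.2877.

0.2877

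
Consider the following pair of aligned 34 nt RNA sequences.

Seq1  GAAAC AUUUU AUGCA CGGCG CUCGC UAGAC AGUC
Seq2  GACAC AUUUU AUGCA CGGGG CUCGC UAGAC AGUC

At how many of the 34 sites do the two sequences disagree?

2

Differing sites — 3:A/C; 19:C/G.
That gives 2 mismatches out of 34 aligned sites, so the Hamming distance is 2.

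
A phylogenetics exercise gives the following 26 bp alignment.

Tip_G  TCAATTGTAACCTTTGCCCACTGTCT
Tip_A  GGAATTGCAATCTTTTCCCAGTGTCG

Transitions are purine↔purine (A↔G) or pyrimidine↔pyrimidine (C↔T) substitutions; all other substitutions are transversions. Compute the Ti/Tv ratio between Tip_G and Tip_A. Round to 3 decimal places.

The sequences differ at positions 1 (T/G, transversion), 2 (C/G, transversion), 8 (T/C, transition), 11 (C/T, transition), 16 (G/T, transversion), 21 (C/G, transversion), 26 (T/G, transversion).
Of the 7 differences, 2 transitions and 5 transversions, so Ti/Tv = 2/5 = 0.400.

0.400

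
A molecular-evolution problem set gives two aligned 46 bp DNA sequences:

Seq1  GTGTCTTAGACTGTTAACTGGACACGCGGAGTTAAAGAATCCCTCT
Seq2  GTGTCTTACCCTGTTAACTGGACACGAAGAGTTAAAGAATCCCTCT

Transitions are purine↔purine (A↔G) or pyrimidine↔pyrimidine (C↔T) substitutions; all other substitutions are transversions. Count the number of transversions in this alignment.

3

The sequences differ at positions 9 (G/C, transversion), 10 (A/C, transversion), 27 (C/A, transversion), 28 (G/A, transition).
Of the 4 differences, 1 transition and 3 transversions, so the answer is 3.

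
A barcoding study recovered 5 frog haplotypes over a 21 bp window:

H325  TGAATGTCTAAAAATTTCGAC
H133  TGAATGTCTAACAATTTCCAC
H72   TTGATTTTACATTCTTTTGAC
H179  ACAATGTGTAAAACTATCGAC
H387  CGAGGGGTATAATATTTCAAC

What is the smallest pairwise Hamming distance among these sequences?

2

Pairwise Hamming distances:
  H325 vs H133: 2
  H325 vs H72: 10
  H325 vs H179: 5
  H325 vs H387: 9
  H133 vs H72: 11
  H133 vs H179: 7
  H133 vs H387: 10
  H72 vs H179: 11
  H72 vs H387: 12
  H179 vs H387: 12
The smallest is 2, between H325 and H133.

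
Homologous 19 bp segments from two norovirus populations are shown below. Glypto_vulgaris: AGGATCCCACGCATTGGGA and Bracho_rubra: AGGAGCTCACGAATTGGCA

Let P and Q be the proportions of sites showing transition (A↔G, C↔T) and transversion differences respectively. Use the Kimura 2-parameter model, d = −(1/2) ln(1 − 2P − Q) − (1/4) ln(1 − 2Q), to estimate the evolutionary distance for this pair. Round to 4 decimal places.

Differing sites — 5:T/G (Tv); 7:C/T (Ti); 12:C/A (Tv); 18:G/C (Tv).
Of the 4 differences, 1 transition and 3 transversions over 19 sites: P = 1/19 = 0.052632, Q = 3/19 = 0.157895.
d = −0.5·ln(0.736841) − 0.25·ln(0.684210) = −0.5·(-0.305383) − 0.25·(-0.379490) = 0.2476.

0.2476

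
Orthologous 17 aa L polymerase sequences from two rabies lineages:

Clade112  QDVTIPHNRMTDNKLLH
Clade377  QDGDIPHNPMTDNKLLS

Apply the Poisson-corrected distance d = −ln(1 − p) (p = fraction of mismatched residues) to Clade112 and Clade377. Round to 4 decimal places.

Differing sites — 3:V/G; 4:T/D; 9:R/P; 17:H/S.
p = 4/17 = 0.235294.
d = −ln(1 − 0.235294) = −ln(0.764706) = 0.2683.

0.2683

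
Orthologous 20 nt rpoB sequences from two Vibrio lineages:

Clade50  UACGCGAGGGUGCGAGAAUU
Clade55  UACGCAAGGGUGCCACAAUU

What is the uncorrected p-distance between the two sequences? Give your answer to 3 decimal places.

0.150

Mismatches occur at site 6 (G/A), site 14 (G/C), site 16 (G/C).
There are 3 differences over 20 sites, so p = 3/20 = 0.150.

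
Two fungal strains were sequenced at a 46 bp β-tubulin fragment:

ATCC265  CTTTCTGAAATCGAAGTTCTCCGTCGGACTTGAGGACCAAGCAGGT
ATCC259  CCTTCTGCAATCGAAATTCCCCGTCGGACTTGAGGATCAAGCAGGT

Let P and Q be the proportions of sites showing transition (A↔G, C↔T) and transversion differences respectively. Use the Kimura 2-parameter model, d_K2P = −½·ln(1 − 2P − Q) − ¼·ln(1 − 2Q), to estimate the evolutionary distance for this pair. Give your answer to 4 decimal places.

0.1200

The sequences differ at positions 2 (T/C, transition), 8 (A/C, transversion), 16 (G/A, transition), 20 (T/C, transition), 37 (C/T, transition).
Of the 5 differences, 4 transitions and 1 transversion over 46 sites: P = 4/46 = 0.086957, Q = 1/46 = 0.021739.
d = −0.5·ln(0.804347) − 0.25·ln(0.956522) = −0.5·(-0.217725) − 0.25·(-0.044451) = 0.1200.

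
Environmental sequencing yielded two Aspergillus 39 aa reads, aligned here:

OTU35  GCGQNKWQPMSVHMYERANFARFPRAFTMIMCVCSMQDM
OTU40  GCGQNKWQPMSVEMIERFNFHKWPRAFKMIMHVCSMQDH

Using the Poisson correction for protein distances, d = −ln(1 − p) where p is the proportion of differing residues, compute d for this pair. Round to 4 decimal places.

0.2624

Differing sites — 13:H/E; 15:Y/I; 18:A/F; 21:A/H; 22:R/K; 23:F/W; 28:T/K; 32:C/H; 39:M/H.
p = 9/39 = 0.230769.
d = −ln(1 − 0.230769) = −ln(0.769231) = 0.2624.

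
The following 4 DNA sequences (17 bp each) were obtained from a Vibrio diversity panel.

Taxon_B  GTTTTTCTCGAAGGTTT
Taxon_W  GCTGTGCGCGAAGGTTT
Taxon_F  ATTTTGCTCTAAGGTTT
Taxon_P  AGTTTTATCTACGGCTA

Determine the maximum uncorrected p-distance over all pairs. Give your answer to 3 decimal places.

Pairwise Hamming distances:
  Taxon_B vs Taxon_W: 4
  Taxon_B vs Taxon_F: 3
  Taxon_B vs Taxon_P: 7
  Taxon_W vs Taxon_F: 5
  Taxon_W vs Taxon_P: 10
  Taxon_F vs Taxon_P: 6
The largest is 10 mismatches, between Taxon_W and Taxon_P; p = 10/17 = 0.588.

0.588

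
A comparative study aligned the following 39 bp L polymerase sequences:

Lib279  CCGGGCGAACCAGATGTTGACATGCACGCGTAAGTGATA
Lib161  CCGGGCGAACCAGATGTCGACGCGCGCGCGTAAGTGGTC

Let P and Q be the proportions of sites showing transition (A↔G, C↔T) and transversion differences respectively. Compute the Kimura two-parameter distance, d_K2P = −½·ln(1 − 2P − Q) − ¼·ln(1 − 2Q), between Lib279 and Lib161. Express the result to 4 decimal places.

0.1788

Differing sites — 18:T/C (Ti); 22:A/G (Ti); 23:T/C (Ti); 26:A/G (Ti); 37:A/G (Ti); 39:A/C (Tv).
Of the 6 differences, 5 transitions and 1 transversion over 39 sites: P = 5/39 = 0.128205, Q = 1/39 = 0.025641.
d = −0.5·ln(0.717949) − 0.25·ln(0.948718) = −0.5·(-0.331357) − 0.25·(-0.052644) = 0.1788.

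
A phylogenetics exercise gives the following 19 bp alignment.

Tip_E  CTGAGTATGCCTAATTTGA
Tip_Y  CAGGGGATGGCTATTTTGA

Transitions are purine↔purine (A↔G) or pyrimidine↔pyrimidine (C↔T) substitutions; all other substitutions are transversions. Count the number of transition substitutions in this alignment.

Differing sites — 2:T/A (Tv); 4:A/G (Ti); 6:T/G (Tv); 10:C/G (Tv); 14:A/T (Tv).
Of the 5 differences, 1 transition and 4 transversions, so the answer is 1.

1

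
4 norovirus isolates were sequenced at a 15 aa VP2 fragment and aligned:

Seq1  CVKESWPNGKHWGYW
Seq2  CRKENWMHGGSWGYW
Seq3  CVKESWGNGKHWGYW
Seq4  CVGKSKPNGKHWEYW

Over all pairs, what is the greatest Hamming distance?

Pairwise Hamming distances:
  Seq1 vs Seq2: 6
  Seq1 vs Seq3: 1
  Seq1 vs Seq4: 4
  Seq2 vs Seq3: 6
  Seq2 vs Seq4: 10
  Seq3 vs Seq4: 5
The largest is 10, between Seq2 and Seq4.

10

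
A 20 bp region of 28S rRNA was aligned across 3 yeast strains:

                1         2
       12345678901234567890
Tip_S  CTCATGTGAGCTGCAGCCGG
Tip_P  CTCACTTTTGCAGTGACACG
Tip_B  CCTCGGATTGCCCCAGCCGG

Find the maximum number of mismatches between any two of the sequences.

Pairwise Hamming distances:
  Tip_S vs Tip_P: 10
  Tip_S vs Tip_B: 9
  Tip_P vs Tip_B: 13
The largest is 13, between Tip_P and Tip_B.

13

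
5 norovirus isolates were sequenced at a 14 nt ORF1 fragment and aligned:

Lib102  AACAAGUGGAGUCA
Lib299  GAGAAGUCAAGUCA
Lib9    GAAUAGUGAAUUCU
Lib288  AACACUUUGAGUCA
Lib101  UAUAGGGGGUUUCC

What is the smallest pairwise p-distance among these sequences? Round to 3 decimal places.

0.214

Pairwise Hamming distances:
  Lib102 vs Lib299: 4
  Lib102 vs Lib9: 6
  Lib102 vs Lib288: 3
  Lib102 vs Lib101: 7
  Lib299 vs Lib9: 5
  Lib299 vs Lib288: 6
  Lib299 vs Lib101: 9
  Lib9 vs Lib288: 9
  Lib9 vs Lib101: 8
  Lib288 vs Lib101: 9
The smallest is 3 mismatches, between Lib102 and Lib288; p = 3/14 = 0.214.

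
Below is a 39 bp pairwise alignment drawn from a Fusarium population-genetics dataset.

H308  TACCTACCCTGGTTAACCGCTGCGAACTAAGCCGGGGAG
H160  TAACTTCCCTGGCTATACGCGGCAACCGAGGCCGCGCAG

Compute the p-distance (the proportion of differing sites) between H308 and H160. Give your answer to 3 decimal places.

Differing sites — 3:C/A; 6:A/T; 13:T/C; 16:A/T; 17:C/A; 21:T/G; 24:G/A; 26:A/C; 28:T/G; 30:A/G; 35:G/C; 37:G/C.
There are 12 differences over 39 sites, so p = 12/39 = 0.308.

0.308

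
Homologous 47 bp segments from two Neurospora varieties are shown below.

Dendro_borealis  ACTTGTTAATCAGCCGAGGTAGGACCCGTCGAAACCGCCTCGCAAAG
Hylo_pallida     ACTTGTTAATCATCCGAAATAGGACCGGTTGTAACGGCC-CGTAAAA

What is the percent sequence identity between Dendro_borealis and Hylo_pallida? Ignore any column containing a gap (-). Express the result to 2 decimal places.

80.43%

Excluding the 1 gap column leaves 46 comparable sites.
Mismatches occur at site 13 (G/T), site 18 (G/A), site 19 (G/A), site 27 (C/G), site 30 (C/T), site 32 (A/T), site 36 (C/G), site 43 (C/T), site 47 (G/A).
37 of the 46 comparable sites match, so the percent identity is 37/46 × 100 = 80.43%.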